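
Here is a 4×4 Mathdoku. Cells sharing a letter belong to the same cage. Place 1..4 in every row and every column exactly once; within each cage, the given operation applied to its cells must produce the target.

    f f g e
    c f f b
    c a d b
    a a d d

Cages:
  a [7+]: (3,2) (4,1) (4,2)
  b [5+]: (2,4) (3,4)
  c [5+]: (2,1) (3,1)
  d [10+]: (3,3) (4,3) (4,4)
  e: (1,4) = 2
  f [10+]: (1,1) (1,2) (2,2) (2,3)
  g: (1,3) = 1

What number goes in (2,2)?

1

Cage g is given, so (1,3) = 1.
Cage e is given, so (1,4) = 2.
The 4 cells of cage f must have sum 10, leaving (2,2) = 1.
The 4 cells of cage f must have sum 10, leaving (2,3) = 2.
Row 2 already has 1, so (2,4) = 4.
Column 4 now contains 4; hence (3,4) = 1.
Column 3 now contains 2, so (4,3) = 4.
Column 4 now contains 4; hence (4,4) = 3.
Row 2 now contains 4, so (2,1) = 3.
Cage c's pair has sum 5, which forces (3,1) = 2.
The 3 cells of cage a must have sum 7, leaving (3,2) = 4.
Column 3 now contains 4, leaving (3,3) = 3.
Cage a has sum 7, leaving (4,1) = 1.
3 is placed in row 4, which forces (4,2) = 2.
3 is placed in column 1, so (1,1) = 4.
4 is placed in column 2; hence (1,2) = 3.
Completed grid: 4 3 1 2 / 3 1 2 4 / 2 4 3 1 / 1 2 4 3.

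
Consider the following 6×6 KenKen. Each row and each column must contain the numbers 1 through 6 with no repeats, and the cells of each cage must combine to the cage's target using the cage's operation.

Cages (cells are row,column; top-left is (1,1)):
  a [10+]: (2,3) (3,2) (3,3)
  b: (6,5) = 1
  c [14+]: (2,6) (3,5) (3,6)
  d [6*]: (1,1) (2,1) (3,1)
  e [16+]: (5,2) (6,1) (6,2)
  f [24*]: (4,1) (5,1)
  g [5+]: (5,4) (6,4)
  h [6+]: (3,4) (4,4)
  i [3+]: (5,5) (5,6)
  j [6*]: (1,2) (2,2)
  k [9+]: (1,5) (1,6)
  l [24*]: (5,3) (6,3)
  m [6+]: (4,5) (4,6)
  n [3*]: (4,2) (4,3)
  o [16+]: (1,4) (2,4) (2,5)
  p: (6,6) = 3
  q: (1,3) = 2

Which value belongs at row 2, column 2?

2

Cage q is a single given cell; hence (1,3) = 2.
Cage b is given, which forces (6,5) = 1.
Cage p is given; hence (6,6) = 3.
1 is placed in column 5, so (5,5) = 2.
Cage i needs two cells with sum 3, so (5,6) = 1.
The two cells of cage m must have sum 6; hence (4,5) = 4.
The two cells of cage m must have sum 6, so (4,6) = 2.
Row 5 already has 1, which forces (5,4) = 3.
The two cells of cage g must have sum 5, so (6,4) = 2.
4 is placed in row 4, leaving (4,1) = 6.
Cage f's pair has product 24; hence (5,1) = 4.
Row 5 already has 4, leaving (5,3) = 6.
Column 1 now contains 6, leaving (6,1) = 5.
Column 3 now contains 6; hence (6,3) = 4.
Row 5 already has 6, leaving (5,2) = 5.
Row 6 already has 4; hence (6,2) = 6.
Cage j needs two cells with product 6; hence (1,2) = 3.
Row 1 already has 3; hence (1,5) = 5.
Cage j's pair has product 6, leaving (2,2) = 2.
5 is placed in column 5, which forces (2,5) = 6.
6 is placed in row 2; hence (2,6) = 5.
2 is placed in column 2; hence (3,2) = 4.
5 is placed in column 5, which forces (3,5) = 3.
4 is placed in row 3, leaving (3,6) = 6.
3 is placed in column 2, leaving (4,2) = 1.
Row 4 already has 1, leaving (4,3) = 3.
Row 4 already has 1, so (4,4) = 5.
Row 1 already has 3, so (1,1) = 1.
Row 1 already has 5; hence (1,4) = 6.
6 is placed in column 6, leaving (1,6) = 4.
Cage d needs product 6, which forces (2,1) = 3.
Column 3 already has 3, which forces (2,3) = 1.
6 is placed in row 2, which forces (2,4) = 4.
The 3 cells of cage d must have product 6, leaving (3,1) = 2.
Cage a has sum 10, so (3,3) = 5.
Column 4 already has 5; hence (3,4) = 1.
The full grid is 1 3 2 6 5 4 / 3 2 1 4 6 5 / 2 4 5 1 3 6 / 6 1 3 5 4 2 / 4 5 6 3 2 1 / 5 6 4 2 1 3.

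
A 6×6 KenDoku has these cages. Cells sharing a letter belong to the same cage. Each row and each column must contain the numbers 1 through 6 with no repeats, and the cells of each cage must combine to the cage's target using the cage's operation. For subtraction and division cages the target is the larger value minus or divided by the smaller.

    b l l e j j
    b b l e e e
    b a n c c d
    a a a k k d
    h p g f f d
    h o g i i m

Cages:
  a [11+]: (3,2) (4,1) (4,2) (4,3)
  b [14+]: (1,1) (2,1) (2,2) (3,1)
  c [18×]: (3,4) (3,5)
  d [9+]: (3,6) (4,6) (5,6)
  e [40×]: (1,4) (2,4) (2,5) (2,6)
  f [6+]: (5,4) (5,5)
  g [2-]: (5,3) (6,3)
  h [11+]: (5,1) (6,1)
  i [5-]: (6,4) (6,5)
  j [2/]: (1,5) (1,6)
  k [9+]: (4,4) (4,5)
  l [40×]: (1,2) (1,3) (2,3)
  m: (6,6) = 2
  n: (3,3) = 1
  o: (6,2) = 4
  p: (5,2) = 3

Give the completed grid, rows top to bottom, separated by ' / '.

1 5 4 2 3 6 / 3 6 2 1 5 4 / 4 2 1 3 6 5 / 2 1 6 5 4 3 / 6 3 5 4 2 1 / 5 4 3 6 1 2

N is a freebie, so (3,3) = 1.
Cage p is given, leaving (5,2) = 3.
O is a freebie, leaving (6,2) = 4.
Cage m is given; hence (6,6) = 2.
The only place for 3 in row 2 is (2,1).
In row 2, 6 can only go at (2,2), so (2,2) = 6.
Cage b needs sum 14, so (1,1) = 1.
Cage b has sum 14, leaving (3,1) = 4.
The 4 cells of cage a must have sum 11; hence (4,2) = 1.
The 3 cells of cage d must have sum 9, which forces (5,6) = 1.
In row 3, 2 can only go at (3,2), so (3,2) = 2.
Column 2 already has 2; hence (1,2) = 5.
In row 3, 5 can only go at (3,6), so (3,6) = 5.
The 4 cells of cage e must have product 40, so (1,4) = 2.
5 is placed in column 6, so (2,6) = 4.
5 is placed in column 6, which forces (4,6) = 3.
Column 4 already has 2; hence (5,4) = 4.
Row 5 already has 4, leaving (5,5) = 2.
Row 1 already has 2; hence (1,3) = 4.
The two cells of cage j must have quotient 2, so (1,5) = 3.
Column 6 already has 3, leaving (1,6) = 6.
Row 2 already has 4, so (2,3) = 2.
Column 5 already has 3; hence (3,5) = 6.
2 is placed in column 3, leaving (4,3) = 6.
Cage k needs two cells with sum 9; hence (4,4) = 5.
Cage k needs two cells with sum 9; hence (4,5) = 4.
Row 5 already has 4, leaving (5,3) = 5.
The two cells of cage g must have difference 2, which forces (6,3) = 3.
Column 5 now contains 6, so (6,5) = 1.
5 is placed in column 4, so (2,4) = 1.
Column 5 now contains 1, leaving (2,5) = 5.
6 is placed in row 3; hence (3,4) = 3.
6 is placed in row 4, which forces (4,1) = 2.
5 is placed in row 5, so (5,1) = 6.
Cage h's pair has sum 11; hence (6,1) = 5.
1 is placed in row 6; hence (6,4) = 6.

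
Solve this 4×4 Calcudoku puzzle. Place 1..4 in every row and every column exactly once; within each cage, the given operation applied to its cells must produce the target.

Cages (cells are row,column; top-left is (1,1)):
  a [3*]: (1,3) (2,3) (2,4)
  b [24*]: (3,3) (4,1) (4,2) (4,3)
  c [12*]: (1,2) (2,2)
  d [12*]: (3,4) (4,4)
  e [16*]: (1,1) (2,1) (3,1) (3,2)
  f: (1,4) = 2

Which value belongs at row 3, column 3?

Cage a has product 3, so (1,3) = 1.
Cage f is a single given cell, which forces (1,4) = 2.
The 3 cells of cage a must have product 3, leaving (2,3) = 3.
Cage a has product 3, leaving (2,4) = 1.
Cage e has product 16, which forces (3,2) = 2.
Row 3 now contains 2, so (3,3) = 4.
Row 3 now contains 4, which forces (3,4) = 3.
Column 3 now contains 4; hence (4,3) = 2.
3 is placed in column 4, which forces (4,4) = 4.
Row 1 already has 2, so (1,1) = 4.
Cage c's pair has product 12, so (1,2) = 3.
Cage e has product 16, which forces (2,1) = 2.
Row 2 already has 3, which forces (2,2) = 4.
Row 3 now contains 4, leaving (3,1) = 1.
1 is placed in column 1, so (4,1) = 3.
Column 2 now contains 3, which forces (4,2) = 1.
Filled in: 4 3 1 2 / 2 4 3 1 / 1 2 4 3 / 3 1 2 4.

4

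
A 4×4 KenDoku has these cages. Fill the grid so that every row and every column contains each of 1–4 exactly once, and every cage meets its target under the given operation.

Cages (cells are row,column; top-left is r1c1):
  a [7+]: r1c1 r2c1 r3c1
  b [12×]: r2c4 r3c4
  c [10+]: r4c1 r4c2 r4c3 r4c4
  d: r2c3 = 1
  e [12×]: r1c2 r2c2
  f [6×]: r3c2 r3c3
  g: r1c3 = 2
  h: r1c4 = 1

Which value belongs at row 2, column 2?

Cage g is given, so r1c3 = 2.
H is a freebie, leaving r1c4 = 1.
D is a freebie, which forces r2c3 = 1.
2 is placed in column 3; hence r3c3 = 3.
Row 3 already has 3, so r3c4 = 4.
Column 3 already has 3; hence r4c3 = 4.
Row 1 now contains 1, so r1c1 = 4.
Row 1 already has 4, so r1c2 = 3.
Cage a needs sum 7, so r2c1 = 2.
3 is placed in column 2; hence r2c2 = 4.
4 is placed in column 4, which forces r2c4 = 3.
Cage a needs sum 7, leaving r3c1 = 1.
Row 3 already has 3, which forces r3c2 = 2.
1 is placed in column 1, which forces r4c1 = 3.
2 is placed in column 2; hence r4c2 = 1.
Column 4 already has 3, so r4c4 = 2.
Completed grid: 4 3 2 1 / 2 4 1 3 / 1 2 3 4 / 3 1 4 2.

4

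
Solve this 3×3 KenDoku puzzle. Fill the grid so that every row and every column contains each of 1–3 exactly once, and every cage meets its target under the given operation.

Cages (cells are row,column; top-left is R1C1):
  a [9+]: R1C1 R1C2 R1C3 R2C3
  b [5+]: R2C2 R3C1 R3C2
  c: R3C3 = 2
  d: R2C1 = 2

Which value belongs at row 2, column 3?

Cage d is given, leaving R2C1 = 2.
Row 2 already has 2; hence R2C2 = 1.
Cage a has sum 9, leaving R2C3 = 3.
2 is placed in column 1; hence R3C1 = 1.
Column 2 already has 1, so R3C2 = 3.
Cage c is a single given cell; hence R3C3 = 2.
1 is placed in column 1, so R1C1 = 3.
Column 2 now contains 3, which forces R1C2 = 2.
Column 3 already has 2; hence R1C3 = 1.
The full grid is 3 2 1 / 2 1 3 / 1 3 2.

3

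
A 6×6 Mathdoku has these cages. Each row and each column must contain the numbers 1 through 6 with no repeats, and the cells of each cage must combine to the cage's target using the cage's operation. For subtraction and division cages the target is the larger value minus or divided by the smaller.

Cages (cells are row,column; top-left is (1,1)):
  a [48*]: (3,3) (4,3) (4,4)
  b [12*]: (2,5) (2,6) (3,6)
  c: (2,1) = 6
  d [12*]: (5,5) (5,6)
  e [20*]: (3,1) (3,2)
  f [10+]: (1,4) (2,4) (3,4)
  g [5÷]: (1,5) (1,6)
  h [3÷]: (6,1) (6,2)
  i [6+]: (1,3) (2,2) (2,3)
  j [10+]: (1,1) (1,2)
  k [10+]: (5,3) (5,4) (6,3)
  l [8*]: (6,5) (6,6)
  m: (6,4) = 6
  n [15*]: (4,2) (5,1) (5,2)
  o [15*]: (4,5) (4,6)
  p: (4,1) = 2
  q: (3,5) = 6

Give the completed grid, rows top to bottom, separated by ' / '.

Cage c is a single given cell, which forces (2,1) = 6.
Cage q is a single given cell; hence (3,5) = 6.
P is a freebie; hence (4,1) = 2.
M is a freebie, so (6,4) = 6.
Column 1 already has 6; hence (1,1) = 4.
The two cells of cage j must have sum 10, so (1,2) = 6.
Column 1 now contains 4; hence (3,1) = 5.
5 is placed in row 3, leaving (3,2) = 4.
Row 3 already has 4, leaving (3,3) = 2.
Column 4 already has 6; hence (4,4) = 4.
Cage f needs sum 10, which forces (3,4) = 3.
Row 3 already has 3, leaving (3,6) = 1.
Cage a needs product 48, which forces (4,3) = 6.
Cage g needs two cells with quotient 5; hence (1,5) = 1.
1 is placed in column 6, so (1,6) = 5.
Column 6 already has 5, leaving (4,6) = 3.
Row 1 now contains 1, which forces (1,3) = 3.
5 is placed in row 1, so (1,4) = 2.
Cage i needs sum 6, which forces (2,2) = 2.
The 3 cells of cage i must have sum 6, so (2,3) = 1.
Cage f needs sum 10, which forces (2,4) = 5.
Cage b has product 12, which forces (2,5) = 3.
Column 6 now contains 3; hence (2,6) = 4.
Row 4 now contains 3, which forces (4,5) = 5.
5 is placed in column 4; hence (5,4) = 1.
Column 5 now contains 3, leaving (5,5) = 2.
Column 6 now contains 4; hence (5,6) = 6.
2 is placed in column 5, so (6,5) = 4.
Column 6 now contains 4, which forces (6,6) = 2.
Row 4 now contains 5; hence (4,2) = 1.
Row 5 already has 1, so (5,1) = 3.
Cage n has product 15; hence (5,2) = 5.
Cage k needs sum 10; hence (5,3) = 4.
Column 1 already has 3; hence (6,1) = 1.
1 is placed in column 2, so (6,2) = 3.
4 is placed in row 6, which forces (6,3) = 5.

4 6 3 2 1 5 / 6 2 1 5 3 4 / 5 4 2 3 6 1 / 2 1 6 4 5 3 / 3 5 4 1 2 6 / 1 3 5 6 4 2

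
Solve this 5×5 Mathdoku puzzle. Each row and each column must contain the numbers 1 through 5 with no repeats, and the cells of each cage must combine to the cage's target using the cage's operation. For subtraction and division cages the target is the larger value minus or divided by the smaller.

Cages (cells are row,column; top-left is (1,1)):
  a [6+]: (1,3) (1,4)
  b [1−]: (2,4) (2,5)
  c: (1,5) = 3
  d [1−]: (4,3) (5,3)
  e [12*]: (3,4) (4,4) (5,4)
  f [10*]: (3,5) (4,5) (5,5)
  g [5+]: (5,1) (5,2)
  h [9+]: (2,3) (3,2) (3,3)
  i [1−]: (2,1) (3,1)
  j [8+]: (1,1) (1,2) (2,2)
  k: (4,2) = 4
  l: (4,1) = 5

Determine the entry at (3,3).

5

C is a freebie, so (1,5) = 3.
Cage l is given, which forces (4,1) = 5.
K is a freebie, leaving (4,2) = 4.
Row 5 needs a 5, and only (5,5) is open for it.
Column 5 needs a 4, and only (2,5) is open for it.
Column 4 needs a 2, and only (1,4) is open for it.
Cage a's pair has sum 6, which forces (1,3) = 4.
Row 1 now contains 4, so (1,1) = 1.
The 3 cells of cage j must have sum 8; hence (1,2) = 5.
Cage j has sum 8, so (2,2) = 2.
Row 2 now contains 2, which forces (2,1) = 3.
Row 2 now contains 3, so (2,4) = 5.
Row 2 already has 5, leaving (2,3) = 1.
Cage h has sum 9, which forces (3,2) = 3.
Cage h has sum 9, which forces (3,3) = 5.
Column 2 now contains 3, leaving (5,2) = 1.
Cage g needs two cells with sum 5, leaving (5,1) = 4.
Row 5 already has 4, leaving (5,4) = 3.
Column 1 now contains 4, which forces (3,1) = 2.
The 3 cells of cage e must have product 12, so (3,4) = 4.
Row 3 already has 2, so (3,5) = 1.
The two cells of cage d must have difference 1; hence (4,3) = 3.
Column 4 already has 3, so (4,4) = 1.
Column 5 now contains 1, so (4,5) = 2.
Row 5 now contains 3, leaving (5,3) = 2.
Completed grid: 1 5 4 2 3 / 3 2 1 5 4 / 2 3 5 4 1 / 5 4 3 1 2 / 4 1 2 3 5.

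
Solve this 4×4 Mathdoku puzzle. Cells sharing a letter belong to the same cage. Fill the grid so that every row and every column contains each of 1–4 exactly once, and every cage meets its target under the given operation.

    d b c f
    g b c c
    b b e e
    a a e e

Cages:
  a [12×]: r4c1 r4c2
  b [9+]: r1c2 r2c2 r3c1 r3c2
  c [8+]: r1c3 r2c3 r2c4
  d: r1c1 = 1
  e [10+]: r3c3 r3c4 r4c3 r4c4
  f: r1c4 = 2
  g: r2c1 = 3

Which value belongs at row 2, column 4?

4

D is a freebie, so r1c1 = 1.
Cage f is given, which forces r1c4 = 2.
Cage g is a single given cell, leaving r2c1 = 3.
Column 1 now contains 3, which forces r3c1 = 2.
Column 1 now contains 3, which forces r4c1 = 4.
4 is placed in row 4, so r4c2 = 3.
3 is placed in row 4; hence r4c4 = 1.
Column 2 already has 3, so r1c2 = 4.
The 3 cells of cage c must have sum 8; hence r1c3 = 3.
Cage b has sum 9; hence r2c2 = 2.
Cage c needs sum 8, so r2c3 = 1.
1 is placed in column 4; hence r2c4 = 4.
Cage b has sum 9; hence r3c2 = 1.
Column 3 now contains 3, which forces r3c3 = 4.
4 is placed in column 4, leaving r3c4 = 3.
Row 4 now contains 1, so r4c3 = 2.
The full grid is 1 4 3 2 / 3 2 1 4 / 2 1 4 3 / 4 3 2 1.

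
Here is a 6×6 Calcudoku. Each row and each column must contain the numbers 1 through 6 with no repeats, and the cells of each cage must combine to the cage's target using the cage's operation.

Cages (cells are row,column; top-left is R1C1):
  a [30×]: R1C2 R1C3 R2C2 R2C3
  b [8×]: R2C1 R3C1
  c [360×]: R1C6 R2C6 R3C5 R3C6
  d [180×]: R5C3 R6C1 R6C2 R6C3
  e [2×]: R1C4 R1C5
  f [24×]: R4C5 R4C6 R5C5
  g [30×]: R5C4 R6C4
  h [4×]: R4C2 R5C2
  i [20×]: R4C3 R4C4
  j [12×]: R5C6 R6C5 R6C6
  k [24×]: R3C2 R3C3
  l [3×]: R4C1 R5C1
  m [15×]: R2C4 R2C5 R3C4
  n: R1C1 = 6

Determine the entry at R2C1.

4

Cage n is given, so R1C1 = 6.
Row 1 needs a 4, and only R1C6 is open for it.
The only place for 4 in row 2 is R2C1.
Column 1 already has 4, which forces R3C1 = 2.
Row 3 needs a 1, and only R3C4 is open for it.
Column 4 now contains 1, so R1C4 = 2.
Cage e's pair has product 2, so R1C5 = 1.
In row 2, 6 can only go at R2C6, so R2C6 = 6.
The only place for 6 in row 4 is R4C5.
The only place for 2 in row 4 is R4C6.
Cage f has product 24, leaving R5C5 = 2.
The 3 cells of cage j must have product 12, so R6C5 = 4.
In row 4, 3 can only go at R4C1, so R4C1 = 3.
Column 1 already has 3, which forces R5C1 = 1.
Row 5 already has 1, which forces R5C2 = 4.
Row 5 already has 1, which forces R5C6 = 3.
Column 1 now contains 1, which forces R6C1 = 5.
Row 6 now contains 5, which forces R6C4 = 6.
3 is placed in column 6, leaving R6C6 = 1.
Column 2 already has 4; hence R3C2 = 6.
The two cells of cage k must have product 24, which forces R3C3 = 4.
The 4 cells of cage c must have product 360; hence R3C5 = 3.
3 is placed in column 6, so R3C6 = 5.
Column 2 already has 4, which forces R4C2 = 1.
4 is placed in column 3; hence R4C3 = 5.
Row 4 now contains 5, so R4C4 = 4.
Row 5 now contains 3, so R5C3 = 6.
Column 4 now contains 6, so R5C4 = 5.
The 4 cells of cage a must have product 30; hence R1C2 = 5.
Column 3 already has 5; hence R1C3 = 3.
Column 2 already has 1; hence R2C2 = 2.
Cage a has product 30, leaving R2C3 = 1.
Column 4 already has 5; hence R2C4 = 3.
3 is placed in column 5; hence R2C5 = 5.
Column 2 already has 2, leaving R6C2 = 3.
Column 3 already has 3; hence R6C3 = 2.
Filled in: 6 5 3 2 1 4 / 4 2 1 3 5 6 / 2 6 4 1 3 5 / 3 1 5 4 6 2 / 1 4 6 5 2 3 / 5 3 2 6 4 1.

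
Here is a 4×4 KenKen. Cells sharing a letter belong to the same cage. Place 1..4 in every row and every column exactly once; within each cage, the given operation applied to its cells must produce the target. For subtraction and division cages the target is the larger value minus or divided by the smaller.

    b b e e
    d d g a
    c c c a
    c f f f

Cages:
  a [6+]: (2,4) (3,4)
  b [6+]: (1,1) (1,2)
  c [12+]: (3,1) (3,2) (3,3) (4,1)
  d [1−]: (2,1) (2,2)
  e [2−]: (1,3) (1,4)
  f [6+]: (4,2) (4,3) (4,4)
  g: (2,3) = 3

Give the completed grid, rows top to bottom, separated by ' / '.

G is a freebie, which forces (2,3) = 3.
Row 1 needs a 1, and only (1,3) is open for it.
Cage e needs two cells with difference 2; hence (1,4) = 3.
Column 3 now contains 1, leaving (4,3) = 2.
3 is placed in column 4, so (4,4) = 1.
Column 3 now contains 2, leaving (3,3) = 4.
Row 3 now contains 4, which forces (3,4) = 2.
Row 4 already has 1, leaving (4,2) = 3.
2 is placed in column 4, which forces (2,4) = 4.
Cage c has sum 12, leaving (3,1) = 3.
3 is placed in column 2, leaving (3,2) = 1.
3 is placed in row 4, so (4,1) = 4.
Column 1 now contains 4, leaving (1,1) = 2.
The two cells of cage b must have sum 6, leaving (1,2) = 4.
Cage d needs two cells with difference 1, leaving (2,1) = 1.
Column 2 now contains 1, so (2,2) = 2.

2 4 1 3 / 1 2 3 4 / 3 1 4 2 / 4 3 2 1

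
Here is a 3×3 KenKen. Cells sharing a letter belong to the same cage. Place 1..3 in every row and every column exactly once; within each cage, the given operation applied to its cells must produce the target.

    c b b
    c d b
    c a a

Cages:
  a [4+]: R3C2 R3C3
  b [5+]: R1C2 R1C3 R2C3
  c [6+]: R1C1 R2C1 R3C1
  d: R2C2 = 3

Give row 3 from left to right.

Cage d is given, leaving R2C2 = 3.
Column 2 now contains 3, which forces R3C2 = 1.
Row 3 now contains 1, which forces R3C3 = 3.
The 3 cells of cage c must have sum 6, so R1C1 = 3.
Column 2 already has 1; hence R1C2 = 2.
3 is placed in column 3, which forces R1C3 = 1.
Cage c needs sum 6, so R2C1 = 1.
Cage b needs sum 5, so R2C3 = 2.
Row 3 now contains 3, so R3C1 = 2.
Completed grid: 3 2 1 / 1 3 2 / 2 1 3.

2 1 3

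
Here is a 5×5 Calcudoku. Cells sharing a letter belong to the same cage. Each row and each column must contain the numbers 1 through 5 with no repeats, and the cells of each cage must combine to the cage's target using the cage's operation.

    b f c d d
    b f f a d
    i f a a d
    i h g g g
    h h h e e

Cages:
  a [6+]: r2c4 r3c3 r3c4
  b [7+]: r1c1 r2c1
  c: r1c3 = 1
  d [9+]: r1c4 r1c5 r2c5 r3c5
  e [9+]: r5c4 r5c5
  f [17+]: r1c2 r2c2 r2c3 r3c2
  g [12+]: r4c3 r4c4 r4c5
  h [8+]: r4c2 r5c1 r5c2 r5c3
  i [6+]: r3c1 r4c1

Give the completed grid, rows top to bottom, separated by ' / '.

C is a freebie, so r1c3 = 1.
Cage f needs sum 17; hence r2c3 = 5.
Cage h has sum 8; hence r4c2 = 2.
Row 3 needs a 4, and only r3c2 is open for it.
Cage f has sum 17, which forces r1c2 = 5.
Column 2 already has 4, which forces r2c2 = 3.
Column 2 already has 3, leaving r5c2 = 1.
Cage b's pair has sum 7, so r1c1 = 3.
Row 1 already has 3, so r1c4 = 2.
Row 1 now contains 2, which forces r1c5 = 4.
Cage b's pair has sum 7, leaving r2c1 = 4.
2 is placed in column 4, so r2c4 = 1.
Row 2 already has 1, so r2c5 = 2.
1 is placed in column 4, leaving r3c4 = 3.
Row 3 already has 3, so r3c5 = 1.
3 is placed in column 1, which forces r5c1 = 2.
Row 5 already has 2, leaving r5c3 = 3.
Column 5 already has 4, so r5c5 = 5.
2 is placed in column 1; hence r3c1 = 5.
Row 3 already has 3, so r3c3 = 2.
Cage i needs two cells with sum 6, which forces r4c1 = 1.
3 is placed in column 3; hence r4c3 = 4.
Cage g has sum 12, so r4c4 = 5.
5 is placed in column 5, which forces r4c5 = 3.
5 is placed in row 5, so r5c4 = 4.

3 5 1 2 4 / 4 3 5 1 2 / 5 4 2 3 1 / 1 2 4 5 3 / 2 1 3 4 5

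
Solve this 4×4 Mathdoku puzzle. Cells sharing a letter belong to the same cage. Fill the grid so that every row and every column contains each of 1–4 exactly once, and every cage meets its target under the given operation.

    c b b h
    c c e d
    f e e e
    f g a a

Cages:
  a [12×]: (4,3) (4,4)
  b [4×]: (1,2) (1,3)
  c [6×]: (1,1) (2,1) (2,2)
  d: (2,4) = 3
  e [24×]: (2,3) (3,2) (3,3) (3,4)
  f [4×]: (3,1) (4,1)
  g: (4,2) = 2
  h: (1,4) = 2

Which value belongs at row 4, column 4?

4

H is a freebie, which forces (1,4) = 2.
Cage d is a single given cell, leaving (2,4) = 3.
Cage g is a single given cell, so (4,2) = 2.
Column 4 already has 3, so (4,4) = 4.
Cage c needs product 6, so (1,1) = 3.
Cage c needs product 6, which forces (2,1) = 2.
Column 2 already has 2; hence (2,2) = 1.
Row 2 now contains 2; hence (2,3) = 4.
Cage f needs two cells with product 4, which forces (3,1) = 4.
4 is placed in row 3, so (3,2) = 3.
3 is placed in row 3, which forces (3,3) = 2.
Column 4 now contains 4, which forces (3,4) = 1.
Row 4 already has 4, so (4,1) = 1.
Row 4 already has 4, which forces (4,3) = 3.
Column 2 already has 1, so (1,2) = 4.
4 is placed in column 3, leaving (1,3) = 1.
Filled in: 3 4 1 2 / 2 1 4 3 / 4 3 2 1 / 1 2 3 4.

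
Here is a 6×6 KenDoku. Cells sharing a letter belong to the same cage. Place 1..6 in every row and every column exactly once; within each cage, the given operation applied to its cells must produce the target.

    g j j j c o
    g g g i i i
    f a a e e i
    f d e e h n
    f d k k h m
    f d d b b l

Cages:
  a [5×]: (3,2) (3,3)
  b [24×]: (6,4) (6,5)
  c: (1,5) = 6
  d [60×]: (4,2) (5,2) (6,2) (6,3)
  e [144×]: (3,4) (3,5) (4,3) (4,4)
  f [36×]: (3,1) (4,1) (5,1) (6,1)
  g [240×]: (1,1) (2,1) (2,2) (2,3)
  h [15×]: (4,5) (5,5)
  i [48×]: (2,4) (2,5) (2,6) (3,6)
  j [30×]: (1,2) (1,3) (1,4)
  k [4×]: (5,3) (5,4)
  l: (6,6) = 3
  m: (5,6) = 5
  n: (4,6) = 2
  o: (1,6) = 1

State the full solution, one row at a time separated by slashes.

C is a freebie; hence (1,5) = 6.
O is a freebie, leaving (1,6) = 1.
Cage n is a single given cell, leaving (4,6) = 2.
Cage m is given, which forces (5,6) = 5.
6 is placed in column 5; hence (6,5) = 4.
L is a freebie; hence (6,6) = 3.
Cage h needs two cells with product 15; hence (4,5) = 5.
Row 5 already has 5; hence (5,5) = 3.
Row 6 now contains 4, which forces (6,4) = 6.
Cage e has product 144, which forces (3,5) = 2.
Cage e has product 144, which forces (4,3) = 6.
Cage i needs product 48, so (2,4) = 2.
Column 5 already has 2, which forces (2,5) = 1.
The only place for 4 in row 1 is (1,1).
Row 2 needs a 6, and only (2,6) is open for it.
Column 6 now contains 6, so (3,6) = 4.
4 is placed in row 3, leaving (3,4) = 3.
Cage e has product 144, so (4,4) = 4.
Column 4 already has 4; hence (5,4) = 1.
Column 4 already has 3, so (1,4) = 5.
Cage f has product 36, so (4,1) = 3.
Row 4 now contains 3; hence (4,2) = 1.
1 is placed in row 5, leaving (5,3) = 4.
Column 1 now contains 3, which forces (2,1) = 5.
Cage g needs product 240; hence (2,2) = 4.
Cage g has product 240, which forces (2,3) = 3.
Column 2 now contains 1, so (3,2) = 5.
The two cells of cage a must have product 5, so (3,3) = 1.
The 4 cells of cage d must have product 60, so (5,2) = 6.
5 is placed in column 2, so (6,2) = 2.
Row 6 already has 2; hence (6,3) = 5.
2 is placed in column 2; hence (1,2) = 3.
Column 3 now contains 3, which forces (1,3) = 2.
Row 3 now contains 1; hence (3,1) = 6.
Row 5 now contains 6, which forces (5,1) = 2.
Row 6 already has 2, so (6,1) = 1.

4 3 2 5 6 1 / 5 4 3 2 1 6 / 6 5 1 3 2 4 / 3 1 6 4 5 2 / 2 6 4 1 3 5 / 1 2 5 6 4 3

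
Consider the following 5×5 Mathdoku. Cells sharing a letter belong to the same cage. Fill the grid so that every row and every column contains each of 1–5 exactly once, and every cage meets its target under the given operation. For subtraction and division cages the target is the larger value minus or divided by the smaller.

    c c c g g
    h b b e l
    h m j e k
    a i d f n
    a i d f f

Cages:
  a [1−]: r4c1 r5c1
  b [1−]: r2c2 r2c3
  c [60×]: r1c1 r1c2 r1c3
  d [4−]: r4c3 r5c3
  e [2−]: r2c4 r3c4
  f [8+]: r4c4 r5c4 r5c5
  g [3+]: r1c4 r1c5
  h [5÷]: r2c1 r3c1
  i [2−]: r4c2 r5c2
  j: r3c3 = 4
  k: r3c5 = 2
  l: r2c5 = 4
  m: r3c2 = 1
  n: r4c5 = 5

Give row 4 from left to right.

3 2 1 4 5

Cage l is given, leaving r2c5 = 4.
Cage m is given, which forces r3c2 = 1.
Cage j is given; hence r3c3 = 4.
K is a freebie, so r3c5 = 2.
Cage n is given, so r4c5 = 5.
Cage g's pair has sum 3, so r1c4 = 2.
2 is placed in column 5; hence r1c5 = 1.
Cage h's pair has quotient 5; hence r2c1 = 1.
Row 3 already has 1, leaving r3c1 = 5.
5 is placed in row 3; hence r3c4 = 3.
Row 4 already has 5, which forces r4c3 = 1.
1 is placed in row 4, which forces r4c4 = 4.
Cage d needs two cells with difference 4, which forces r5c3 = 5.
Row 5 now contains 5; hence r5c4 = 1.
Column 5 already has 1, leaving r5c5 = 3.
The 3 cells of cage c must have product 60, leaving r1c1 = 4.
Cage c has product 60, leaving r1c2 = 5.
5 is placed in column 3; hence r1c3 = 3.
Column 3 already has 3, so r2c3 = 2.
Column 4 now contains 3, so r2c4 = 5.
Cage a needs two cells with difference 1, which forces r4c1 = 3.
Cage i needs two cells with difference 2, leaving r4c2 = 2.
Column 1 already has 4; hence r5c1 = 2.
Cage i needs two cells with difference 2, which forces r5c2 = 4.
2 is placed in row 2, leaving r2c2 = 3.
Filled in: 4 5 3 2 1 / 1 3 2 5 4 / 5 1 4 3 2 / 3 2 1 4 5 / 2 4 5 1 3.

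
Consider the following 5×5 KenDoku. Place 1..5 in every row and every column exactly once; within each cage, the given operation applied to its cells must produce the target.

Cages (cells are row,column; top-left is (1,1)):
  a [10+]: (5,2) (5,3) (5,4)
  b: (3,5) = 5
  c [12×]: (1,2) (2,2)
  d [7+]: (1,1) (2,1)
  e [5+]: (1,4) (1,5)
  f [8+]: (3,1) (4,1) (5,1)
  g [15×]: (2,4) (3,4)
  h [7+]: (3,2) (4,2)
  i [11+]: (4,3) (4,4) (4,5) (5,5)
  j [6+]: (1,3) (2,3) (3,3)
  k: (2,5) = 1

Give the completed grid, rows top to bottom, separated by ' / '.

5 3 2 1 4 / 2 4 3 5 1 / 4 2 1 3 5 / 1 5 4 2 3 / 3 1 5 4 2

K is a freebie, leaving (2,5) = 1.
Cage b is a single given cell; hence (3,5) = 5.
The two cells of cage g must have product 15, so (2,4) = 5.
Row 3 now contains 5; hence (3,4) = 3.
Row 1 needs a 5, and only (1,1) is open for it.
Cage d needs two cells with sum 7; hence (2,1) = 2.
2 is placed in row 2, so (2,3) = 3.
Cage c's pair has product 12, so (1,2) = 3.
3 is placed in row 1, so (1,5) = 4.
Row 2 already has 3, which forces (2,2) = 4.
Column 2 now contains 4, leaving (3,2) = 2.
Row 3 now contains 2; hence (3,3) = 1.
Column 2 already has 3; hence (4,2) = 5.
Column 2 now contains 5; hence (5,2) = 1.
Column 3 now contains 1, leaving (1,3) = 2.
Cage e needs two cells with sum 5, leaving (1,4) = 1.
1 is placed in row 3, leaving (3,1) = 4.
The 3 cells of cage f must have sum 8, leaving (4,1) = 1.
Column 3 now contains 2; hence (4,3) = 4.
Row 4 already has 4, leaving (4,4) = 2.
The 4 cells of cage i must have sum 11, leaving (4,5) = 3.
The 3 cells of cage f must have sum 8, which forces (5,1) = 3.
Cage a has sum 10, which forces (5,3) = 5.
Cage a has sum 10, so (5,4) = 4.
The 4 cells of cage i must have sum 11, leaving (5,5) = 2.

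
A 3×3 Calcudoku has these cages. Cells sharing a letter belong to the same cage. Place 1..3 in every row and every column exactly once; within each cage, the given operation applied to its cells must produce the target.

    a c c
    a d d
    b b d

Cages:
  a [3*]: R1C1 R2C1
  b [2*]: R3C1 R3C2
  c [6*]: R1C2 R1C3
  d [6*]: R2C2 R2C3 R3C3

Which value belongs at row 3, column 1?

2

In row 1, 1 can only go at R1C1, so R1C1 = 1.
1 is placed in column 1, so R2C1 = 3.
1 is placed in column 1; hence R3C1 = 2.
Cage b needs two cells with product 2; hence R3C2 = 1.
Row 3 now contains 1, so R3C3 = 3.
The two cells of cage c must have product 6, which forces R1C2 = 3.
Column 3 already has 3; hence R1C3 = 2.
Column 2 already has 1, which forces R2C2 = 2.
The 3 cells of cage d must have product 6; hence R2C3 = 1.
Filled in: 1 3 2 / 3 2 1 / 2 1 3.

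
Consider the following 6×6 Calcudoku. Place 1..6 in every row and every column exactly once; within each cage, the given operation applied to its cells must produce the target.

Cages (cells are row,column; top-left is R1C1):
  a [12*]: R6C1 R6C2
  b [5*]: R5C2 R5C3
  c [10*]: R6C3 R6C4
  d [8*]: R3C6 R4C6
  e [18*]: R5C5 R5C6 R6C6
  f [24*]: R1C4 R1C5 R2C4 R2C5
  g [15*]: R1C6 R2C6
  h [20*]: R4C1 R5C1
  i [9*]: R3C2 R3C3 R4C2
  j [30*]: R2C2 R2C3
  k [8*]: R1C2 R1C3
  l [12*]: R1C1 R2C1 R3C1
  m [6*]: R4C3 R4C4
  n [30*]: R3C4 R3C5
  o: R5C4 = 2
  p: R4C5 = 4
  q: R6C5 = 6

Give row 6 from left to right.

3 4 2 5 6 1

Cage i has product 9; hence R3C2 = 1.
Cage i needs product 9, leaving R3C3 = 3.
Cage i has product 9, so R4C2 = 3.
Cage p is a single given cell, leaving R4C5 = 4.
4 is placed in row 4, which forces R4C6 = 2.
1 is placed in column 2, leaving R5C2 = 5.
5 is placed in row 5; hence R5C3 = 1.
Cage o is given; hence R5C4 = 2.
Column 4 already has 2, leaving R6C4 = 5.
Q is a freebie; hence R6C5 = 6.
Column 2 already has 5, so R2C2 = 6.
The two cells of cage j must have product 30; hence R2C3 = 5.
Row 2 now contains 5; hence R2C6 = 3.
Column 4 now contains 5, leaving R3C4 = 6.
6 is placed in column 5, so R3C5 = 5.
Column 6 already has 2, so R3C6 = 4.
4 is placed in row 4, leaving R4C1 = 5.
1 is placed in column 3; hence R4C3 = 6.
Cage m's pair has product 6; hence R4C4 = 1.
5 is placed in row 5, which forces R5C1 = 4.
6 is placed in column 5, which forces R5C5 = 3.
The 3 cells of cage e must have product 18; hence R5C6 = 6.
Cage a's pair has product 12; hence R6C1 = 3.
The two cells of cage a must have product 12, leaving R6C2 = 4.
Row 6 now contains 5, which forces R6C3 = 2.
Cage e has product 18; hence R6C6 = 1.
Cage l needs product 12; hence R1C1 = 6.
Column 2 already has 4; hence R1C2 = 2.
Column 3 now contains 2, so R1C3 = 4.
Cage f has product 24; hence R1C4 = 3.
Row 1 now contains 2, leaving R1C5 = 1.
Column 6 now contains 3, which forces R1C6 = 5.
The 3 cells of cage l must have product 12, leaving R2C1 = 1.
Column 4 already has 1, so R2C4 = 4.
1 is placed in column 5, which forces R2C5 = 2.
Row 3 now contains 4, so R3C1 = 2.
The full grid is 6 2 4 3 1 5 / 1 6 5 4 2 3 / 2 1 3 6 5 4 / 5 3 6 1 4 2 / 4 5 1 2 3 6 / 3 4 2 5 6 1.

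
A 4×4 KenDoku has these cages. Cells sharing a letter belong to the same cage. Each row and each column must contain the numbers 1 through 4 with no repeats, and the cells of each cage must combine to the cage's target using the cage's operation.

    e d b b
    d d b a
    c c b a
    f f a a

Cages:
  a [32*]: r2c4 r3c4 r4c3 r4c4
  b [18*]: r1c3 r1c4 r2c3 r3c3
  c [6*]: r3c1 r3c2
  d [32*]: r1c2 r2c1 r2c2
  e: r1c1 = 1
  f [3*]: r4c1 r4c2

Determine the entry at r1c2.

Cage e is given, which forces r1c1 = 1.
Cage d needs product 32, so r1c2 = 4.
Row 1 now contains 1, leaving r1c3 = 2.
Cage b needs product 18, which forces r1c4 = 3.
Cage d has product 32, leaving r2c1 = 4.
The 3 cells of cage d must have product 32, which forces r2c2 = 2.
Row 2 now contains 2; hence r2c4 = 1.
Column 2 now contains 2, which forces r3c2 = 3.
Row 3 now contains 3, leaving r3c3 = 1.
Column 1 now contains 1; hence r4c1 = 3.
3 is placed in column 2, which forces r4c2 = 1.
Cage a has product 32; hence r4c3 = 4.
1 is placed in column 4, so r4c4 = 2.
Row 2 already has 1, so r2c3 = 3.
Row 3 now contains 3, which forces r3c1 = 2.
Column 4 already has 2, so r3c4 = 4.
Filled in: 1 4 2 3 / 4 2 3 1 / 2 3 1 4 / 3 1 4 2.

4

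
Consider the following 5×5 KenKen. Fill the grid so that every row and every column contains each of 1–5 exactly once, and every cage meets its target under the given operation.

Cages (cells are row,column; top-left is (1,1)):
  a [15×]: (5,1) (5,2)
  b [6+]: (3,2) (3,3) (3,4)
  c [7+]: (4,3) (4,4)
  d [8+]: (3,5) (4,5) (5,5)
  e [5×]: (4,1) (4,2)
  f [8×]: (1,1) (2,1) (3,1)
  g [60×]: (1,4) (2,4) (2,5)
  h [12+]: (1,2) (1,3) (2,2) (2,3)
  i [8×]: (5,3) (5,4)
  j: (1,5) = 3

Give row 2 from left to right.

1 2 5 3 4

Cage j is a single given cell, leaving (1,5) = 3.
Cage g needs product 60, so (2,4) = 3.
Row 3 needs a 4, and only (3,1) is open for it.
In row 3, 5 can only go at (3,5), so (3,5) = 5.
Cage g needs product 60, which forces (1,4) = 5.
5 is placed in column 5, which forces (2,5) = 4.
In row 4, 3 can only go at (4,3), so (4,3) = 3.
The 3 cells of cage b must have sum 6, which forces (3,2) = 3.
The two cells of cage c must have sum 7, so (4,4) = 4.
Column 2 already has 3; hence (5,2) = 5.
Column 4 already has 4, which forces (5,4) = 2.
Row 5 already has 2, which forces (5,5) = 1.
The 4 cells of cage h must have sum 12, which forces (2,3) = 5.
Cage b has sum 6; hence (3,3) = 2.
Column 4 now contains 2, so (3,4) = 1.
Cage e needs two cells with product 5, leaving (4,1) = 5.
5 is placed in column 2; hence (4,2) = 1.
Column 5 already has 1, which forces (4,5) = 2.
Row 5 now contains 5; hence (5,1) = 3.
Row 5 already has 2, so (5,3) = 4.
Cage h has sum 12, which forces (1,2) = 4.
Column 3 now contains 4, leaving (1,3) = 1.
Column 2 now contains 1; hence (2,2) = 2.
Row 1 now contains 1, so (1,1) = 2.
Row 2 now contains 2; hence (2,1) = 1.
Completed grid: 2 4 1 5 3 / 1 2 5 3 4 / 4 3 2 1 5 / 5 1 3 4 2 / 3 5 4 2 1.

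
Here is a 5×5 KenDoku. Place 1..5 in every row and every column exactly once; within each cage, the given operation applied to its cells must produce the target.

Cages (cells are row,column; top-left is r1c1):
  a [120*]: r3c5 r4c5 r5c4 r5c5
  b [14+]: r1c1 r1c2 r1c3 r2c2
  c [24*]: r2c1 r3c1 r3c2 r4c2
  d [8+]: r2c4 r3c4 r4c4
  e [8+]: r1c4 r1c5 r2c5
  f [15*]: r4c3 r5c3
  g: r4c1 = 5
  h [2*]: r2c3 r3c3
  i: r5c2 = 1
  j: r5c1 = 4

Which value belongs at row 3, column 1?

G is a freebie, which forces r4c1 = 5.
Row 4 already has 5, leaving r4c3 = 3.
Cage j is a single given cell, leaving r5c1 = 4.
Cage i is given, so r5c2 = 1.
Column 3 now contains 3, leaving r5c3 = 5.
Cage a has product 120, so r3c5 = 5.
Cage a has product 120, leaving r4c5 = 4.
Cage c needs product 24; hence r3c2 = 4.
4 is placed in row 4, so r4c2 = 2.
Row 4 now contains 2, leaving r4c4 = 1.
Cage b needs sum 14, which forces r1c1 = 2.
Cage b has sum 14, which forces r1c3 = 4.
Cage e needs sum 8, which forces r1c4 = 5.
Cage e needs sum 8; hence r1c5 = 1.
Column 4 already has 5, which forces r2c4 = 4.
The 3 cells of cage e must have sum 8, leaving r2c5 = 2.
Column 5 now contains 2; hence r5c5 = 3.
5 is placed in row 1, so r1c2 = 3.
Cage b needs sum 14, leaving r2c2 = 5.
Row 2 now contains 2, so r2c3 = 1.
Cage h needs two cells with product 2; hence r3c3 = 2.
The 3 cells of cage d must have sum 8, leaving r3c4 = 3.
3 is placed in row 5, so r5c4 = 2.
1 is placed in row 2, leaving r2c1 = 3.
3 is placed in row 3; hence r3c1 = 1.
Filled in: 2 3 4 5 1 / 3 5 1 4 2 / 1 4 2 3 5 / 5 2 3 1 4 / 4 1 5 2 3.

1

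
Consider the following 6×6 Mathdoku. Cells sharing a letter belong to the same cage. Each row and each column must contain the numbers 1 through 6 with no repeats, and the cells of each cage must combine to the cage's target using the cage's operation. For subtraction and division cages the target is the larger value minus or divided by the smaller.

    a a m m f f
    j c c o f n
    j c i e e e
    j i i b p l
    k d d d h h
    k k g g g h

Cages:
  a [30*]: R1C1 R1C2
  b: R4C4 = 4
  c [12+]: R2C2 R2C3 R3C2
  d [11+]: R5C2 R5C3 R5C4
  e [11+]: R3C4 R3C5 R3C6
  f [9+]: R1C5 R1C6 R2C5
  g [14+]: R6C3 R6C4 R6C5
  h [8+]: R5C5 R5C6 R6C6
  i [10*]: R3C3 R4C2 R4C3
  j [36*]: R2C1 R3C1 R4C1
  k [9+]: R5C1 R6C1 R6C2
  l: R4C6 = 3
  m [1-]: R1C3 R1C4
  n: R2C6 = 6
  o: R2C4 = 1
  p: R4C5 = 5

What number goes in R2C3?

4

Cage o is a single given cell; hence R2C4 = 1.
Cage n is a single given cell, which forces R2C6 = 6.
Cage b is given, so R4C4 = 4.
P is a freebie, which forces R4C5 = 5.
Cage l is a single given cell, which forces R4C6 = 3.
The 3 cells of cage i must have product 10, which forces R3C3 = 5.
Cage g needs sum 14; hence R6C4 = 5.
Row 2 needs a 5, and only R2C2 is open for it.
Cage a needs two cells with product 30; hence R1C1 = 5.
Column 2 now contains 5, leaving R1C2 = 6.
The only place for 6 in row 4 is R4C1.
In row 5, 5 can only go at R5C6, so R5C6 = 5.
Column 1 needs a 1, and only R6C1 is open for it.
Cage k has sum 9, so R5C1 = 4.
The 3 cells of cage h must have sum 8, so R5C5 = 1.
The 3 cells of cage k must have sum 9, which forces R6C2 = 4.
Row 6 already has 1, which forces R6C6 = 2.
2 is placed in column 6, so R1C6 = 4.
The 3 cells of cage c must have sum 12; hence R2C3 = 4.
Column 2 now contains 4; hence R3C2 = 3.
Cage e has sum 11, which forces R3C4 = 6.
Cage e has sum 11, leaving R3C5 = 4.
The 3 cells of cage e must have sum 11, so R3C6 = 1.
Column 2 now contains 3, leaving R5C2 = 2.
Row 5 now contains 2, so R5C4 = 3.
Column 4 already has 3, which forces R1C4 = 2.
2 is placed in row 1; hence R1C5 = 3.
The 3 cells of cage j must have product 36, which forces R2C1 = 3.
3 is placed in column 5, which forces R2C5 = 2.
Row 3 already has 3, leaving R3C1 = 2.
Column 2 already has 2; hence R4C2 = 1.
Cage i has product 10, leaving R4C3 = 2.
Row 5 now contains 3; hence R5C3 = 6.
6 is placed in column 3, so R6C3 = 3.
3 is placed in column 5, leaving R6C5 = 6.
3 is placed in row 1; hence R1C3 = 1.
Completed grid: 5 6 1 2 3 4 / 3 5 4 1 2 6 / 2 3 5 6 4 1 / 6 1 2 4 5 3 / 4 2 6 3 1 5 / 1 4 3 5 6 2.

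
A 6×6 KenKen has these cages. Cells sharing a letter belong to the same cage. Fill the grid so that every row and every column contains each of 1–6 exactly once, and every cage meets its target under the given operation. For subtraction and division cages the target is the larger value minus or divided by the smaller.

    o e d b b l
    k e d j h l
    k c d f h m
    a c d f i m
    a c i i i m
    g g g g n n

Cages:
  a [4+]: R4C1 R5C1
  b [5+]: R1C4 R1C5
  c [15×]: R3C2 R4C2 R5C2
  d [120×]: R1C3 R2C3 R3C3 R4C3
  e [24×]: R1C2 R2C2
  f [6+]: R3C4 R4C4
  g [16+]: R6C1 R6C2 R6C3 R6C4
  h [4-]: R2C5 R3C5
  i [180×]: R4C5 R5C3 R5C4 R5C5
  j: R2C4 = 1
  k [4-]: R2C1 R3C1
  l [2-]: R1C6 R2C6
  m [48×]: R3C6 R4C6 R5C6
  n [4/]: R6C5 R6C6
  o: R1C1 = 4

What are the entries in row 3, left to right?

Cage o is given, which forces R1C1 = 4.
Row 1 now contains 4, leaving R1C2 = 6.
Column 2 already has 6; hence R2C2 = 4.
Cage j is given, leaving R2C4 = 1.
In column 2, 2 can only go at R6C2, so R6C2 = 2.
The two cells of cage l must have difference 2, so R2C6 = 3.
Column 6 needs a 5, and only R1C6 is open for it.
Row 1 now contains 5; hence R1C3 = 1.
The only place for 3 in row 3 is R3C2.
In row 3, 5 can only go at R3C3, so R3C3 = 5.
Column 3 now contains 5; hence R2C3 = 6.
Cage d has product 120, which forces R4C3 = 4.
4 is placed in row 4, leaving R4C4 = 2.
2 is placed in row 4; hence R4C6 = 6.
6 is placed in column 3, so R6C3 = 3.
Column 4 already has 2, leaving R1C4 = 3.
The two cells of cage b must have sum 5, which forces R1C5 = 2.
Column 5 already has 2, leaving R2C5 = 5.
Column 4 already has 2, which forces R3C4 = 4.
4 is placed in row 3; hence R3C6 = 2.
Column 5 now contains 5; hence R4C5 = 3.
Column 3 already has 3, leaving R5C3 = 2.
3 is placed in column 5, so R5C5 = 6.
Column 6 now contains 2; hence R5C6 = 4.
4 is placed in column 6, so R6C6 = 1.
Row 2 now contains 5, leaving R2C1 = 2.
The two cells of cage k must have difference 4, leaving R3C1 = 6.
6 is placed in column 5, so R3C5 = 1.
3 is placed in row 4, which forces R4C1 = 1.
1 is placed in row 4, leaving R4C2 = 5.
Cage a needs two cells with sum 4, which forces R5C1 = 3.
Column 2 already has 5, which forces R5C2 = 1.
Row 5 already has 6; hence R5C4 = 5.
Column 1 now contains 6; hence R6C1 = 5.
Column 4 already has 5; hence R6C4 = 6.
1 is placed in row 6; hence R6C5 = 4.
Filled in: 4 6 1 3 2 5 / 2 4 6 1 5 3 / 6 3 5 4 1 2 / 1 5 4 2 3 6 / 3 1 2 5 6 4 / 5 2 3 6 4 1.

6 3 5 4 1 2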